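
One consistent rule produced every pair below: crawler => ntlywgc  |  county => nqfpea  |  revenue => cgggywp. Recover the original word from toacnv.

Shifts by position in crawler: pos 0: c→n (+11), pos 1: r→t (+2), pos 2: a→l (+11), pos 3: w→y (+2) — repeating every 2. The shifts repeat in a cycle of length 2: positions 0,1,… shift by +11, +2, then the pattern repeats.
Undoing it on toacnv: t−11=i, o−2=m, a−11=p, c−2=a, n−11=c, v−2=t.

impact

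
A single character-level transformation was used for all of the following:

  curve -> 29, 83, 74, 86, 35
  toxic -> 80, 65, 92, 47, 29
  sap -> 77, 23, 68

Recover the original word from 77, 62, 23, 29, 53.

c(#3)→29 and u(#21)→83: differences scale by 3, so n = 3·pos + 20. With a=1..z=26, the number is 3·pos + 20.
Reversing it on 77, 62, 23, 29, 53: 77→(77−20)÷3=19=s, 62→(62−20)÷3=14=n, 23→(23−20)÷3=1=a, 29→(29−20)÷3=3=c, 53→(53−20)÷3=11=k.

snack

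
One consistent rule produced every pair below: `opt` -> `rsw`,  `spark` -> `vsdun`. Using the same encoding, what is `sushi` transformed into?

vxvkl

Compare letters: o→r is +3, p→s is +3, t→w is +3 — a constant shift. It's a constant shift of +3 (ROT3).
On sushi: s+3=v, u+3=x, s+3=v, h+3=k, i+3=l.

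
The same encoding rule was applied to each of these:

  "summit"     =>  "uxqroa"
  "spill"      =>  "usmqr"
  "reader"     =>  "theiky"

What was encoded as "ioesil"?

In summit: s→u is +2, u→x is +3, m→q is +4, m→r is +5 — the shift increases by 1 each position. Letter i (0-indexed) is shifted by i+2, so successive shifts are 2, 3, 4, ….
Decoding ioesil: i−2=g, o−3=l, e−4=a, s−5=n, i−6=c, l−7=e.

glance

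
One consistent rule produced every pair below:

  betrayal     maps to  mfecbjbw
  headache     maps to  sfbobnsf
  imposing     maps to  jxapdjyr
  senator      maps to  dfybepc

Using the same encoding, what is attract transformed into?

The shift depends on letter class: consonant b→m is +11, but vowel e→f is +1. Two shifts are in play — +1 for a/e/i/o/u, +11 for every other letter.
Applying it to attract: a(vowel)+1=b, t(cons)+11=e, t(cons)+11=e, r(cons)+11=c, a(vowel)+1=b, c(cons)+11=n, t(cons)+11=e.

beecbne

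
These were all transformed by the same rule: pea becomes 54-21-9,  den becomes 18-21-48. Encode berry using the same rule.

12-21-60-60-81

p(#16)→54 and e(#5)→21: differences scale by 3, so n = 3·pos + 6. The formula is n = 3×(alphabet index, a=1) + 6.
On berry: b=2→12, e=5→21, r=18→60, r=18→60, y=25→81.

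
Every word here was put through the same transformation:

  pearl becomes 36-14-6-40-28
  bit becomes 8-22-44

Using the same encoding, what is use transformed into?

46-42-14

p(#16)→36 and e(#5)→14: differences scale by 2, so n = 2·pos + 4. The formula is n = 2×(alphabet index, a=1) + 4.
For use: u=21→46, s=19→42, e=5→14.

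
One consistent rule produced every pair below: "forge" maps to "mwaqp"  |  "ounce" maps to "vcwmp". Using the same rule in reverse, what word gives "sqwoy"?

linen

In forge: f→m is +7, o→w is +8, r→a is +9, g→q is +10 — the shift increases by 1 each position. The shift increases by 1 at each position, starting from +7: 7, 8, 9, ….
Undoing it on sqwoy: s−7=l, q−8=i, w−9=n, o−10=e, y−11=n.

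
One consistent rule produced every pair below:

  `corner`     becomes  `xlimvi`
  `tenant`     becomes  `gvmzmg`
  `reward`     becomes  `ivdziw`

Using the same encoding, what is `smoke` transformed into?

hnlpv

Each pair mirrors across the alphabet (c↔x, o↔l, r↔i): positions sum to 25. Each letter is replaced by its mirror in the alphabet: a↔z, b↔y, c↔x, and so on (the Atbash cipher).
On smoke: s↔h, m↔n, o↔l, k↔p, e↔v.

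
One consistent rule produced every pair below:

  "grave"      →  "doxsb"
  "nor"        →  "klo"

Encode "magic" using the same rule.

jxdfz

Compare letters: g→d is +23, r→o is +23, a→x is +23 — a constant shift. This is a Caesar cipher with shift 23.
For magic: m+23=j, a+23=x, g+23=d, i+23=f, c+23=z.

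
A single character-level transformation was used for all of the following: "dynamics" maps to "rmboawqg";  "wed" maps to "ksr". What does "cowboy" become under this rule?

Compare letters: d→r is +14, y→m is +14, n→b is +14 — a constant shift. Each letter is shifted forward by 14 in the alphabet (a Caesar shift of +14).
Applying it to cowboy: c+14=q, o+14=c, w+14=k, b+14=p, o+14=c, y+14=m.

qckpcm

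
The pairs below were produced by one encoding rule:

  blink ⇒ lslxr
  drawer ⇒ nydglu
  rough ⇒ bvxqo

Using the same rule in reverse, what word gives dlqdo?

Shifts by position in blink: pos 0: b→l (+10), pos 1: l→s (+7), pos 2: i→l (+3), pos 3: n→x (+10), pos 4: k→r (+7) — repeating every 3. A repeating key of period 3 is used — shifts +10, +7, +3 over and over.
Undoing it on dlqdo: d−10=t, l−7=e, q−3=n, d−10=t, o−7=h.

tenth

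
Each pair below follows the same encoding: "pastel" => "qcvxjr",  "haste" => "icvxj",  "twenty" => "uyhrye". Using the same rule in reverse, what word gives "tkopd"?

silly

Each letter shifts forward by (position + 1), i.e. 1, 2, 3, … — the shift grows by one for each successive letter.
Undoing it on tkopd: t−1=s, k−2=i, o−3=l, p−4=l, d−5=y.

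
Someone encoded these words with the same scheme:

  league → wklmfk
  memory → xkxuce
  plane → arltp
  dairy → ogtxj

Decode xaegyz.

Shifts by position in league: pos 0: l→w (+11), pos 1: e→k (+6), pos 2: a→l (+11), pos 3: g→m (+6) — repeating every 2. It's a Vigenère-style cipher with numeric key [11,6]: position i shifts by key[i mod 2].
Undoing it on xaegyz: x−11=m, a−6=u, e−11=t, g−6=a, y−11=n, z−6=t.

mutant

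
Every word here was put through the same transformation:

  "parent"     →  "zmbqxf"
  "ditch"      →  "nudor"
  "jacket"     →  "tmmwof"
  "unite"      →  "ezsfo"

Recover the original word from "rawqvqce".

homeless

A repeating key of period 2 is used — shifts +10, +12 over and over.
Undoing it on rawqvqce: r−10=h, a−12=o, w−10=m, q−12=e, v−10=l, q−12=e, c−10=s, e−12=s.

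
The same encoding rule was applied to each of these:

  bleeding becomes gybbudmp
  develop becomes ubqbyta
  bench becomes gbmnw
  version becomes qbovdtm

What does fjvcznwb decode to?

mustache

b(1)→g(6) and l(11)→y(24) fit y≡7x+25 (mod 26); the inverse of 7 mod 26 is 15. Treating letters as 0–25, the rule is x ↦ 7x + 25 (mod 26).
Decoding fjvcznwb: f(5)→15·(5−25)≡12=m; j(9)→15·(9−25)≡20=u; v(21)→15·(21−25)≡18=s; c(2)→15·(2−25)≡19=t; z(25)→15·(25−25)≡0=a; n(13)→15·(13−25)≡2=c; w(22)→15·(22−25)≡7=h; b(1)→15·(1−25)≡4=e (all mod 26).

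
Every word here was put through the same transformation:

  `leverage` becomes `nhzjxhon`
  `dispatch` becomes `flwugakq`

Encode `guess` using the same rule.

In leverage: l→n is +2, e→h is +3, v→z is +4, e→j is +5 — the shift increases by 1 each position. Each letter shifts forward by (position + 2), i.e. 2, 3, 4, … — the shift grows by one for each successive letter.
For guess: g+2=i, u+3=x, e+4=i, s+5=x, s+6=y.

ixixy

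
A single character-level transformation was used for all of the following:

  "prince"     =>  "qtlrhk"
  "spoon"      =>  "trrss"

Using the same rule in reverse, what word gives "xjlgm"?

In prince: p→q is +1, r→t is +2, i→l is +3, n→r is +4 — the shift increases by 1 each position. Each letter shifts forward by (position + 1), i.e. 1, 2, 3, … — the shift grows by one for each successive letter.
Reversing it on xjlgm: x−1=w, j−2=h, l−3=i, g−4=c, m−5=h.

which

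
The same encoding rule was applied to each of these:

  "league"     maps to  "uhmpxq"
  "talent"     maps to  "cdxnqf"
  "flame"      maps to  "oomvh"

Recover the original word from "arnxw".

robot

Shifts by position in league: pos 0: l→u (+9), pos 1: e→h (+3), pos 2: a→m (+12), pos 3: g→p (+9), pos 4: u→x (+3), pos 5: e→q (+12) — repeating every 3. A repeating key of period 3 is used — shifts +9, +3, +12 over and over.
Decoding arnxw: a−9=r, r−3=o, n−12=b, x−9=o, w−3=t.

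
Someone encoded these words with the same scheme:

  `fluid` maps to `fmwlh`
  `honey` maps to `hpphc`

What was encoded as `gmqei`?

globe

Letter i (0-indexed) is shifted by i+0, so successive shifts are 0, 1, 2, ….
Decoding gmqei: g−0=g, m−1=l, q−2=o, e−3=b, i−4=e.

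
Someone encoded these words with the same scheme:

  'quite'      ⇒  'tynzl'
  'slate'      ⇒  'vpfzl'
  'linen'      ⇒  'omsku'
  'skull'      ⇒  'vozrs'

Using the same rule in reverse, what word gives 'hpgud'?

elbow

In quite: q→t is +3, u→y is +4, i→n is +5, t→z is +6 — the shift increases by 1 each position. Each letter shifts forward by (position + 3), i.e. 3, 4, 5, … — the shift grows by one for each successive letter.
Undoing it on hpgud: h−3=e, p−4=l, g−5=b, u−6=o, d−7=w.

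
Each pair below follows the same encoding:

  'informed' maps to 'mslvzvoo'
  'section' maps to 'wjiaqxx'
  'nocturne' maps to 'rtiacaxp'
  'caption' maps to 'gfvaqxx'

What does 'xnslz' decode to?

In informed: i→m is +4, n→s is +5, f→l is +6, o→v is +7 — the shift increases by 1 each position. Each letter shifts forward by (position + 4), i.e. 4, 5, 6, … — the shift grows by one for each successive letter.
Decoding xnslz: x−4=t, n−5=i, s−6=m, l−7=e, z−8=r.

timer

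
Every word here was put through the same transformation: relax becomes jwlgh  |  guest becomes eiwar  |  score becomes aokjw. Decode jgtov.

ranch

r(17)→j(9) and e(4)→w(22) fit y≡17x+6 (mod 26); the inverse of 17 mod 26 is 23. This is an affine cipher: with a=0,…,z=25, each position x becomes (17x+6) mod 26.
Reversing it on jgtov: j(9)→23·(9−6)≡17=r; g(6)→23·(6−6)≡0=a; t(19)→23·(19−6)≡13=n; o(14)→23·(14−6)≡2=c; v(21)→23·(21−6)≡7=h (all mod 26).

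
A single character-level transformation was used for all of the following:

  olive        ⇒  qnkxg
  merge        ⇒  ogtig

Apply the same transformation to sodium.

Compare letters: o→q is +2, l→n is +2, i→k is +2 — a constant shift. It's a constant shift of +2 (ROT2).
For sodium: s+2=u, o+2=q, d+2=f, i+2=k, u+2=w, m+2=o.

uqfkwo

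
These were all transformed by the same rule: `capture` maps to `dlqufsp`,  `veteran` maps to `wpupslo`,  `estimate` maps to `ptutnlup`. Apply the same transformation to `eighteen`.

Two shifts are in play — +11 for a/e/i/o/u, +1 for every other letter.
On eighteen: e(vowel)+11=p, i(vowel)+11=t, g(cons)+1=h, h(cons)+1=i, t(cons)+1=u, e(vowel)+11=p, e(vowel)+11=p, n(cons)+1=o.

pthiuppo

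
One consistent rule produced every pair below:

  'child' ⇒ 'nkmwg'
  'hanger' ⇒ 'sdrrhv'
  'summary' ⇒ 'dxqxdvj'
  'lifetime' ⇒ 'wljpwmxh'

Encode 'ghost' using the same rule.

rksdw

Shifts by position in child: pos 0: c→n (+11), pos 1: h→k (+3), pos 2: i→m (+4), pos 3: l→w (+11), pos 4: d→g (+3) — repeating every 3. A repeating key of period 3 is used — shifts +11, +3, +4 over and over.
Applying it to ghost: g+11=r, h+3=k, o+4=s, s+11=d, t+3=w.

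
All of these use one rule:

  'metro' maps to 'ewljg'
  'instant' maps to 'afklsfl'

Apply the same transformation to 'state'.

Each letter is shifted forward by 18 in the alphabet (a Caesar shift of +18).
For state: s+18=k, t+18=l, a+18=s, t+18=l, e+18=w.

klslw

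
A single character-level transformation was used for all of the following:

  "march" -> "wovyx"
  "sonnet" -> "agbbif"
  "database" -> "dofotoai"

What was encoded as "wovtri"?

Treating letters as 0–25, the rule is x ↦ 5x + 14 (mod 26).
Decoding wovtri: w(22)→21·(22−14)≡12=m; o(14)→21·(14−14)≡0=a; v(21)→21·(21−14)≡17=r; t(19)→21·(19−14)≡1=b; r(17)→21·(17−14)≡11=l; i(8)→21·(8−14)≡4=e (all mod 26).

marble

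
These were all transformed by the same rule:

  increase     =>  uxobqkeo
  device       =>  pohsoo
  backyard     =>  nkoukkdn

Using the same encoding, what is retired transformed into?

dofsdop

It's a Vigenère-style cipher with numeric key [12,10]: position i shifts by key[i mod 2].
For retired: r+12=d, e+10=o, t+12=f, i+10=s, r+12=d, e+10=o, d+12=p.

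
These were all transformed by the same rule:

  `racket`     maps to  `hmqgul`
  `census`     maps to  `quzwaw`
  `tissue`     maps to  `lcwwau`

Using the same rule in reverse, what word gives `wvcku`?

Treating letters as 0–25, the rule is x ↦ 15x + 12 (mod 26).
Decoding wvcku: w(22)→7·(22−12)≡18=s; v(21)→7·(21−12)≡11=l; c(2)→7·(2−12)≡8=i; k(10)→7·(10−12)≡12=m; u(20)→7·(20−12)≡4=e (all mod 26).

slime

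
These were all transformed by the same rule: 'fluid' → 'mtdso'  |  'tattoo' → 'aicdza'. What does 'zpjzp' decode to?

Letter i (0-indexed) is shifted by i+7, so successive shifts are 7, 8, 9, ….
Reversing it on zpjzp: z−7=s, p−8=h, j−9=a, z−10=p, p−11=e.

shape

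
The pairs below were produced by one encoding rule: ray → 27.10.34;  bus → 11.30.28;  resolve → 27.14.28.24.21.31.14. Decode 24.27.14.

ore

r is letter #18 and maps to 27: an offset of 9. Letters become their 1-based position plus 9 (so a→10, b→11, …).
Decoding 24.27.14: 24→(24−9)÷1=15=o, 27→(27−9)÷1=18=r, 14→(14−9)÷1=5=e.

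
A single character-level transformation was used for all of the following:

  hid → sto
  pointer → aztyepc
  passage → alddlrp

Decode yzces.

Compare letters: h→s is +11, i→t is +11, d→o is +11 — a constant shift. Every letter moves 11 places later in the alphabet, wrapping around z→a.
Undoing it on yzces: y−11=n, z−11=o, c−11=r, e−11=t, s−11=h.

north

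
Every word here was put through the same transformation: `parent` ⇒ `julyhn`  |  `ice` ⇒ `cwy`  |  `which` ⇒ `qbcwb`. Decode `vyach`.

begin

Compare letters: p→j is +20, a→u is +20, r→l is +20 — a constant shift. This is a Caesar cipher with shift 20.
Reversing it on vyach: v−20=b, y−20=e, a−20=g, c−20=i, h−20=n.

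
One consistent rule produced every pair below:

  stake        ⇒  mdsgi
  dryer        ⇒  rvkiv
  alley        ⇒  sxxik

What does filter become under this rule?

Each letter's alphabet position (a=0..z=25) is mapped through 17·x+18 mod 26 — an affine cipher.
Applying it to filter: f(5)→17·5+18≡25=z; i(8)→17·8+18≡24=y; l(11)→17·11+18≡23=x; t(19)→17·19+18≡3=d; e(4)→17·4+18≡8=i; r(17)→17·17+18≡21=v (all mod 26).

zyxdiv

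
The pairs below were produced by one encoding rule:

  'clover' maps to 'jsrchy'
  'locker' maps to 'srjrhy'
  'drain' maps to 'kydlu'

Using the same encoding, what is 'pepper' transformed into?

whwwhy

The shift depends on letter class: consonant c→j is +7, but vowel o→r is +3. Vowels shift forward by 3 and consonants shift forward by 7.
On pepper: p(cons)+7=w, e(vowel)+3=h, p(cons)+7=w, p(cons)+7=w, e(vowel)+3=h, r(cons)+7=y.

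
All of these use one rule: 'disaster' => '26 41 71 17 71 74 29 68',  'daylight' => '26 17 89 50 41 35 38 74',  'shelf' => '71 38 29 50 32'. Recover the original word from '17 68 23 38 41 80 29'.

d(#4)→26 and i(#9)→41: differences scale by 3, so n = 3·pos + 14. With a=1..z=26, the number is 3·pos + 14.
Undoing it on 17 68 23 38 41 80 29: 17→(17−14)÷3=1=a, 68→(68−14)÷3=18=r, 23→(23−14)÷3=3=c, 38→(38−14)÷3=8=h, 41→(41−14)÷3=9=i, 80→(80−14)÷3=22=v, 29→(29−14)÷3=5=e.

archive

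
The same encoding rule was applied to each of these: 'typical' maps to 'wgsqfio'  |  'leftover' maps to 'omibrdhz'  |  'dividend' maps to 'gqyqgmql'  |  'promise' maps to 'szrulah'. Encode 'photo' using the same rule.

Shifts by position in typical: pos 0: t→w (+3), pos 1: y→g (+8), pos 2: p→s (+3), pos 3: i→q (+8) — repeating every 2. The shifts repeat in a cycle of length 2: positions 0,1,… shift by +3, +8, then the pattern repeats.
On photo: p+3=s, h+8=p, o+3=r, t+8=b, o+3=r.

sprbr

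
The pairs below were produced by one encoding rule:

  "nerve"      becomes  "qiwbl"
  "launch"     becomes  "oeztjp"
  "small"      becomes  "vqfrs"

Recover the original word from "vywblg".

survey

In nerve: n→q is +3, e→i is +4, r→w is +5, v→b is +6 — the shift increases by 1 each position. Each letter shifts forward by (position + 3), i.e. 3, 4, 5, … — the shift grows by one for each successive letter.
Decoding vywblg: v−3=s, y−4=u, w−5=r, b−6=v, l−7=e, g−8=y.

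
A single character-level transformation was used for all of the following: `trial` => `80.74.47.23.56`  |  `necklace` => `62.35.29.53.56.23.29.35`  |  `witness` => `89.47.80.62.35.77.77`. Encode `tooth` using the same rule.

80.65.65.80.44

t(#20)→80 and r(#18)→74: differences scale by 3, so n = 3·pos + 20. Each letter becomes 3×(its alphabet position, a=1..z=26) + 20.
Applying it to tooth: t=20→80, o=15→65, o=15→65, t=20→80, h=8→44.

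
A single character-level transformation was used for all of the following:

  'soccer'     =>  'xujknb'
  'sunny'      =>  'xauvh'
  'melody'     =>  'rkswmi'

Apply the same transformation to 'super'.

xawma

Each letter shifts forward by (position + 5), i.e. 5, 6, 7, … — the shift grows by one for each successive letter.
For super: s+5=x, u+6=a, p+7=w, e+8=m, r+9=a.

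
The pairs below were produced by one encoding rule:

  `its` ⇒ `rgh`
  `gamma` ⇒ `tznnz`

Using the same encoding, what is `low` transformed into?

Each pair mirrors across the alphabet (i↔r, t↔g, s↔h): positions sum to 25. This is the alphabet-reversal cipher (Atbash): a becomes z, b becomes y, etc.
For low: l↔o, o↔l, w↔d.

old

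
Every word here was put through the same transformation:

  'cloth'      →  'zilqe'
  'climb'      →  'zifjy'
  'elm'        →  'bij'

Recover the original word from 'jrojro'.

murmur

Compare letters: c→z is +23, l→i is +23, o→l is +23 — a constant shift. It's a constant shift of +23 (ROT23).
Undoing it on jrojro: j−23=m, r−23=u, o−23=r, j−23=m, r−23=u, o−23=r.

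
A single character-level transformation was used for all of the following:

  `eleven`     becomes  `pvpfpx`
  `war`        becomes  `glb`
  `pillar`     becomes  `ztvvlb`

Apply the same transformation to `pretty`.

zbpddi

Vowels shift forward by 11 and consonants shift forward by 10.
For pretty: p(cons)+10=z, r(cons)+10=b, e(vowel)+11=p, t(cons)+10=d, t(cons)+10=d, y(cons)+10=i.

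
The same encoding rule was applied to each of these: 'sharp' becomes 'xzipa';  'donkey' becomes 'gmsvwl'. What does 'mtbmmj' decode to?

beetle

The output letters match the input read backwards, each shifted +8: sharp reversed is prahs. Two steps: reverse the string, then apply a Caesar shift of +8.
Undoing it on mtbmmj: shift back: m−8=e, t−8=l, b−8=t, m−8=e, m−8=e, j−8=b → elteeb; then reverse → beetle.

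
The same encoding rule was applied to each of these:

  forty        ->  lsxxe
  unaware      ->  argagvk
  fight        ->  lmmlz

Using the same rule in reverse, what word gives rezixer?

lateral

A repeating key of period 2 is used — shifts +6, +4 over and over.
Reversing it on rezixer: r−6=l, e−4=a, z−6=t, i−4=e, x−6=r, e−4=a, r−6=l.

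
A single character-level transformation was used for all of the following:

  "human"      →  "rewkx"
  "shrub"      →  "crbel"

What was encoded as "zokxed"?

Compare letters: h→r is +10, u→e is +10, m→w is +10 — a constant shift. Each letter is shifted forward by 10 in the alphabet (a Caesar shift of +10).
Reversing it on zokxed: z−10=p, o−10=e, k−10=a, x−10=n, e−10=u, d−10=t.

peanut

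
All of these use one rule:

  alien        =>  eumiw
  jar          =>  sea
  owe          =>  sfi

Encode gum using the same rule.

The shift depends on letter class: consonant l→u is +9, but vowel a→e is +4. Vowels shift forward by 4 and consonants shift forward by 9.
Applying it to gum: g(cons)+9=p, u(vowel)+4=y, m(cons)+9=v.

pyv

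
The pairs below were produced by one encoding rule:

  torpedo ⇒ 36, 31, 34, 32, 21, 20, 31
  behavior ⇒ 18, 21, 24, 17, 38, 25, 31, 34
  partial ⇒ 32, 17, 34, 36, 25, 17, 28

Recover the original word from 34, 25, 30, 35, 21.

rinse

The number is (letter's place in the alphabet, a=1) + 16.
Reversing it on 34, 25, 30, 35, 21: 34→(34−16)÷1=18=r, 25→(25−16)÷1=9=i, 30→(30−16)÷1=14=n, 35→(35−16)÷1=19=s, 21→(21−16)÷1=5=e.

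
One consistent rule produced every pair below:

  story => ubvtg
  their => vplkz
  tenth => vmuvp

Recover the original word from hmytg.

ferry

Shifts by position in story: pos 0: s→u (+2), pos 1: t→b (+8), pos 2: o→v (+7), pos 3: r→t (+2), pos 4: y→g (+8) — repeating every 3. The shifts repeat in a cycle of length 3: positions 0,1,… shift by +2, +8, +7, then the pattern repeats.
Undoing it on hmytg: h−2=f, m−8=e, y−7=r, t−2=r, g−8=y.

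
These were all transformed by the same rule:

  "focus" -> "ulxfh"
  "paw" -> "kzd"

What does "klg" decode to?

pot

This is the alphabet-reversal cipher (Atbash): a becomes z, b becomes y, etc.
Undoing it on klg: k↔p, l↔o, g↔t.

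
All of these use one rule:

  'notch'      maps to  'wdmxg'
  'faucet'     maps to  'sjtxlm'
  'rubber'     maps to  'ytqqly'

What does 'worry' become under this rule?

n(13)→w(22) and o(14)→d(3) fit y≡7x+9 (mod 26); the inverse of 7 mod 26 is 15. This is an affine cipher: with a=0,…,z=25, each position x becomes (7x+9) mod 26.
Applying it to worry: w(22)→7·22+9≡7=h; o(14)→7·14+9≡3=d; r(17)→7·17+9≡24=y; r(17)→7·17+9≡24=y; y(24)→7·24+9≡21=v (all mod 26).

hdyyv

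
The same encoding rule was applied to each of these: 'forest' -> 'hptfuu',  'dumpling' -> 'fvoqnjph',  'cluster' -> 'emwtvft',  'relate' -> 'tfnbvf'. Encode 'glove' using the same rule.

imqwg

Shifts by position in forest: pos 0: f→h (+2), pos 1: o→p (+1), pos 2: r→t (+2), pos 3: e→f (+1) — repeating every 2. The shifts repeat in a cycle of length 2: positions 0,1,… shift by +2, +1, then the pattern repeats.
For glove: g+2=i, l+1=m, o+2=q, v+1=w, e+2=g.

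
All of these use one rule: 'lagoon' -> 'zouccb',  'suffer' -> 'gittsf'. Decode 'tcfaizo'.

formula

This is a Caesar cipher with shift 14.
Undoing it on tcfaizo: t−14=f, c−14=o, f−14=r, a−14=m, i−14=u, z−14=l, o−14=a.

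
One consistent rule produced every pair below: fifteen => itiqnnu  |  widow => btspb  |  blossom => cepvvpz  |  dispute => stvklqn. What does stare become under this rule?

vqhan

f(5)→i(8) and i(8)→t(19) fit y≡21x+7 (mod 26); the inverse of 21 mod 26 is 5. This is an affine cipher: with a=0,…,z=25, each position x becomes (21x+7) mod 26.
For stare: s(18)→21·18+7≡21=v; t(19)→21·19+7≡16=q; a(0)→21·0+7≡7=h; r(17)→21·17+7≡0=a; e(4)→21·4+7≡13=n (all mod 26).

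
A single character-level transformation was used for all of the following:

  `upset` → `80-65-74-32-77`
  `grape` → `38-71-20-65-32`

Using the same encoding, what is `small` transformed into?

The formula is n = 3×(alphabet index, a=1) + 17.
On small: s=19→74, m=13→56, a=1→20, l=12→53, l=12→53.

74-56-20-53-53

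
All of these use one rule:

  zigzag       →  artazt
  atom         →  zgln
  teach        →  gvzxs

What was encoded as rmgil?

Each pair mirrors across the alphabet (z↔a, i↔r, g↔t): positions sum to 25. Letters are reflected about the middle of the alphabet (position → 25−position): Atbash.
Reversing it on rmgil: r↔i, m↔n, g↔t, i↔r, l↔o.

intro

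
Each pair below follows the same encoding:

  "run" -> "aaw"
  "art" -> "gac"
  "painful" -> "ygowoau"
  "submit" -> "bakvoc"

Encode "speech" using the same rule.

The shift depends on letter class: consonant r→a is +9, but vowel u→a is +6. Two shifts are in play — +6 for a/e/i/o/u, +9 for every other letter.
Applying it to speech: s(cons)+9=b, p(cons)+9=y, e(vowel)+6=k, e(vowel)+6=k, c(cons)+9=l, h(cons)+9=q.

bykklq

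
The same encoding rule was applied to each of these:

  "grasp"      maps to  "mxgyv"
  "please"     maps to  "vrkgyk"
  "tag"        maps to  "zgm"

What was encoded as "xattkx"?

runner

Compare letters: g→m is +6, r→x is +6, a→g is +6 — a constant shift. Every letter moves 6 places later in the alphabet, wrapping around z→a.
Reversing it on xattkx: x−6=r, a−6=u, t−6=n, t−6=n, k−6=e, x−6=r.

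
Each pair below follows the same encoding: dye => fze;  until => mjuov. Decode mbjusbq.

partial

The word is reversed, then every letter is shifted forward by 1.
Undoing it on mbjusbq: shift back: m−1=l, b−1=a, j−1=i, u−1=t, s−1=r, b−1=a, q−1=p → laitrap; then reverse → partial.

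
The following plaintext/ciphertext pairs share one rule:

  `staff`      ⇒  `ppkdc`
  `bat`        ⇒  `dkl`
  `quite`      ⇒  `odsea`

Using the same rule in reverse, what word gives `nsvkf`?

The output letters match the input read backwards, each shifted +10: staff reversed is ffats. Read the word backwards and shift each letter +10.
Undoing it on nsvkf: shift back: n−10=d, s−10=i, v−10=l, k−10=a, f−10=v → dilav; then reverse → valid.

valid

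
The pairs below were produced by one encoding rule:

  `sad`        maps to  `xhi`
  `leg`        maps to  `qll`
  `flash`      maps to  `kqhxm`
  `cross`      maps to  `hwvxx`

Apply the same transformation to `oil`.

The shift depends on letter class: consonant s→x is +5, but vowel a→h is +7. The rule splits by letter class: vowels +7, consonants +5.
On oil: o(vowel)+7=v, i(vowel)+7=p, l(cons)+5=q.

vpq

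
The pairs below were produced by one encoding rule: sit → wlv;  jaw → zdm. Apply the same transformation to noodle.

hogrrq

The word is reversed, then every letter is shifted forward by 3.
Applying it to noodle: reverse → eldoon; then shift: e+3=h, l+3=o, d+3=g, o+3=r, o+3=r, n+3=q.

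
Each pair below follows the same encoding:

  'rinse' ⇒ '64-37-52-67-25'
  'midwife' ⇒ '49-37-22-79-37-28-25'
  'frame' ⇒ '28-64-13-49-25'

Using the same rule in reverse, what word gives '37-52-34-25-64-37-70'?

inherit

r(#18)→64 and i(#9)→37: differences scale by 3, so n = 3·pos + 10. With a=1..z=26, the number is 3·pos + 10.
Reversing it on 37-52-34-25-64-37-70: 37→(37−10)÷3=9=i, 52→(52−10)÷3=14=n, 34→(34−10)÷3=8=h, 25→(25−10)÷3=5=e, 64→(64−10)÷3=18=r, 37→(37−10)÷3=9=i, 70→(70−10)÷3=20=t.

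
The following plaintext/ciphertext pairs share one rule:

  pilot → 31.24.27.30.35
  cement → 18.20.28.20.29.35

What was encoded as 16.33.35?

art

p is letter #16 and maps to 31: an offset of 15. Letters become their 1-based position plus 15 (so a→16, b→17, …).
Decoding 16.33.35: 16→(16−15)÷1=1=a, 33→(33−15)÷1=18=r, 35→(35−15)÷1=20=t.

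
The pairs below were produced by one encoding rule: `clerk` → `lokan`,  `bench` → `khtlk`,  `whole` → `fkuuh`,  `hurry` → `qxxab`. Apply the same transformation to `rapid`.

Shifts by position in clerk: pos 0: c→l (+9), pos 1: l→o (+3), pos 2: e→k (+6), pos 3: r→a (+9), pos 4: k→n (+3) — repeating every 3. It's a Vigenère-style cipher with numeric key [9,3,6]: position i shifts by key[i mod 3].
Applying it to rapid: r+9=a, a+3=d, p+6=v, i+9=r, d+3=g.

advrg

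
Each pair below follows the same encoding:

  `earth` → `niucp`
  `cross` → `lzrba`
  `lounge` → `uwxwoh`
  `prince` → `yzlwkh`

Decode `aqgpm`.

A repeating key of period 3 is used — shifts +9, +8, +3 over and over.
Undoing it on aqgpm: a−9=r, q−8=i, g−3=d, p−9=g, m−8=e.

ridge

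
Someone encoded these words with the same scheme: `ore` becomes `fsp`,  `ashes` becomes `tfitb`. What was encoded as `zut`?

The output letters match the input read backwards, each shifted +1: ore reversed is ero. Read the word backwards and shift each letter +1.
Reversing it on zut: shift back: z−1=y, u−1=t, t−1=s → yts; then reverse → sty.

sty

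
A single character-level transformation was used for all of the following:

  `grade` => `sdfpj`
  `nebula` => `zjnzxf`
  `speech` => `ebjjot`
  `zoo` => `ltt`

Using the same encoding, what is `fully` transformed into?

rzxxk

Vowels shift forward by 5 and consonants shift forward by 12.
For fully: f(cons)+12=r, u(vowel)+5=z, l(cons)+12=x, l(cons)+12=x, y(cons)+12=k.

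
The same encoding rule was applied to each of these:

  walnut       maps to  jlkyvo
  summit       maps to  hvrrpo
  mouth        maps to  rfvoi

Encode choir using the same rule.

zifpa

w(22)→j(9) and a(0)→l(11) fit y≡7x+11 (mod 26); the inverse of 7 mod 26 is 15. Treating letters as 0–25, the rule is x ↦ 7x + 11 (mod 26).
Applying it to choir: c(2)→7·2+11≡25=z; h(7)→7·7+11≡8=i; o(14)→7·14+11≡5=f; i(8)→7·8+11≡15=p; r(17)→7·17+11≡0=a (all mod 26).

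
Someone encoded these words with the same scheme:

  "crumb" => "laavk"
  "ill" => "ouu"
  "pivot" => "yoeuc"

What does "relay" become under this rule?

Two shifts are in play — +6 for a/e/i/o/u, +9 for every other letter.
On relay: r(cons)+9=a, e(vowel)+6=k, l(cons)+9=u, a(vowel)+6=g, y(cons)+9=h.

akugh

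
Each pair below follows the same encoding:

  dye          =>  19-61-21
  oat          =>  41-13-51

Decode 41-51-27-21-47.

other

d(#4)→19 and y(#25)→61: differences scale by 2, so n = 2·pos + 11. The formula is n = 2×(alphabet index, a=1) + 11.
Reversing it on 41-51-27-21-47: 41→(41−11)÷2=15=o, 51→(51−11)÷2=20=t, 27→(27−11)÷2=8=h, 21→(21−11)÷2=5=e, 47→(47−11)÷2=18=r.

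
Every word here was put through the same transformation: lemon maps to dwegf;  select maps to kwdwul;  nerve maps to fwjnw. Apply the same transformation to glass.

Compare letters: l→d is +18, e→w is +18, m→e is +18 — a constant shift. It's a constant shift of +18 (ROT18).
On glass: g+18=y, l+18=d, a+18=s, s+18=k, s+18=k.

ydskk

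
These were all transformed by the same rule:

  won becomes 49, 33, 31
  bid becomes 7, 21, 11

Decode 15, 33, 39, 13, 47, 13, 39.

forever

The formula is n = 2×(alphabet index, a=1) + 3.
Undoing it on 15, 33, 39, 13, 47, 13, 39: 15→(15−3)÷2=6=f, 33→(33−3)÷2=15=o, 39→(39−3)÷2=18=r, 13→(13−3)÷2=5=e, 47→(47−3)÷2=22=v, 13→(13−3)÷2=5=e, 39→(39−3)÷2=18=r.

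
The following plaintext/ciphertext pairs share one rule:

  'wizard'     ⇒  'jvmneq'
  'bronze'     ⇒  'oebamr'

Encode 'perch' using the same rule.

Each letter is shifted forward by 13 in the alphabet (a Caesar shift of +13).
Applying it to perch: p+13=c, e+13=r, r+13=e, c+13=p, h+13=u.

crepu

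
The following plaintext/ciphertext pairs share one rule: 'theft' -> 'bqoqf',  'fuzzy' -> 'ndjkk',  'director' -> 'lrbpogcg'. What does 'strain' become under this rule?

Each letter shifts forward by (position + 8), i.e. 8, 9, 10, … — the shift grows by one for each successive letter.
Applying it to strain: s+8=a, t+9=c, r+10=b, a+11=l, i+12=u, n+13=a.

acblua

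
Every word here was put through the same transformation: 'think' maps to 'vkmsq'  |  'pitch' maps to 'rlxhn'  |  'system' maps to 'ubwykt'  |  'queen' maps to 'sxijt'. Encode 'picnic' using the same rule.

rlgsoj

In think: t→v is +2, h→k is +3, i→m is +4, n→s is +5 — the shift increases by 1 each position. The shift increases by 1 at each position, starting from +2: 2, 3, 4, ….
On picnic: p+2=r, i+3=l, c+4=g, n+5=s, i+6=o, c+7=j.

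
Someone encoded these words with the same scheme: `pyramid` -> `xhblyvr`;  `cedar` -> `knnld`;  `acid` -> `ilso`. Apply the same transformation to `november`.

Letter i (0-indexed) is shifted by i+8, so successive shifts are 8, 9, 10, ….
Applying it to november: n+8=v, o+9=x, v+10=f, e+11=p, m+12=y, b+13=o, e+14=s, r+15=g.

vxfpyosg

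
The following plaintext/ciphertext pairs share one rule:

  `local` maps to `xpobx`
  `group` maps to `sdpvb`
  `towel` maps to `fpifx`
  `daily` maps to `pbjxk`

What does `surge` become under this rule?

The shift depends on letter class: consonant l→x is +12, but vowel o→p is +1. The rule splits by letter class: vowels +1, consonants +12.
Applying it to surge: s(cons)+12=e, u(vowel)+1=v, r(cons)+12=d, g(cons)+12=s, e(vowel)+1=f.

evdsf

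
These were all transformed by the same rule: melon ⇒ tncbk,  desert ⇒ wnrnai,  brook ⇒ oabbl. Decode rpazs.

This is an affine cipher: with a=0,…,z=25, each position x becomes (17x+23) mod 26.
Decoding rpazs: r(17)→23·(17−23)≡18=s; p(15)→23·(15−23)≡24=y; a(0)→23·(0−23)≡17=r; z(25)→23·(25−23)≡20=u; s(18)→23·(18−23)≡15=p (all mod 26).

syrup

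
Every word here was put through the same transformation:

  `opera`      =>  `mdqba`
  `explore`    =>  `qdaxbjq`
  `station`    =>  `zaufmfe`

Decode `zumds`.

The output letters match the input read backwards, each shifted +12: opera reversed is arepo. The word is reversed, then every letter is shifted forward by 12.
Reversing it on zumds: shift back: z−12=n, u−12=i, m−12=a, d−12=r, s−12=g → niarg; then reverse → grain.

grain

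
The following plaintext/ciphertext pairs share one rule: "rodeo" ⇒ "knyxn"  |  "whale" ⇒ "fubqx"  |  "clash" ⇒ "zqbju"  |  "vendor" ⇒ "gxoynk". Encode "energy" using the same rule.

r(17)→k(10) and o(14)→n(13) fit y≡25x+1 (mod 26); the inverse of 25 mod 26 is 25. Treating letters as 0–25, the rule is x ↦ 25x + 1 (mod 26).
Applying it to energy: e(4)→25·4+1≡23=x; n(13)→25·13+1≡14=o; e(4)→25·4+1≡23=x; r(17)→25·17+1≡10=k; g(6)→25·6+1≡21=v; y(24)→25·24+1≡3=d (all mod 26).

xoxkvd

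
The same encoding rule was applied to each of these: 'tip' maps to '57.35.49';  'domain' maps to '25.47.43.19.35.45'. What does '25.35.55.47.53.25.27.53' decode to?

t(#20)→57 and i(#9)→35: differences scale by 2, so n = 2·pos + 17. Each letter becomes 2×(its alphabet position, a=1..z=26) + 17.
Decoding 25.35.55.47.53.25.27.53: 25→(25−17)÷2=4=d, 35→(35−17)÷2=9=i, 55→(55−17)÷2=19=s, 47→(47−17)÷2=15=o, 53→(53−17)÷2=18=r, 25→(25−17)÷2=4=d, 27→(27−17)÷2=5=e, 53→(53−17)÷2=18=r.

disorder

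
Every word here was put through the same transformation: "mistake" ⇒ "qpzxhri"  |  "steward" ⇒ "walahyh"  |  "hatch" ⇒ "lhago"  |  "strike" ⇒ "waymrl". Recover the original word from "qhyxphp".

martial

Shifts by position in mistake: pos 0: m→q (+4), pos 1: i→p (+7), pos 2: s→z (+7), pos 3: t→x (+4), pos 4: a→h (+7), pos 5: k→r (+7) — repeating every 3. The shifts repeat in a cycle of length 3: positions 0,1,… shift by +4, +7, +7, then the pattern repeats.
Decoding qhyxphp: q−4=m, h−7=a, y−7=r, x−4=t, p−7=i, h−7=a, p−4=l.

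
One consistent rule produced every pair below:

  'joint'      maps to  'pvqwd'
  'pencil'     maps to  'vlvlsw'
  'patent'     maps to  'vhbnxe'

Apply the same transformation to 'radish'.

xhlrcs

In joint: j→p is +6, o→v is +7, i→q is +8, n→w is +9 — the shift increases by 1 each position. Letter i (0-indexed) is shifted by i+6, so successive shifts are 6, 7, 8, ….
For radish: r+6=x, a+7=h, d+8=l, i+9=r, s+10=c, h+11=s.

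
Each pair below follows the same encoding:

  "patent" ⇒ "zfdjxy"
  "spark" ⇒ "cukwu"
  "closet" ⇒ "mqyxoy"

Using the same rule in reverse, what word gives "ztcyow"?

poster

The shifts repeat in a cycle of length 2: positions 0,1,… shift by +10, +5, then the pattern repeats.
Reversing it on ztcyow: z−10=p, t−5=o, c−10=s, y−5=t, o−10=e, w−5=r.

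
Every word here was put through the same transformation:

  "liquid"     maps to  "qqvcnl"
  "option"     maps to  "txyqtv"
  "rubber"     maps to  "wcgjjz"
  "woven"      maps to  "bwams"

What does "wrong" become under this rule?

Shifts by position in liquid: pos 0: l→q (+5), pos 1: i→q (+8), pos 2: q→v (+5), pos 3: u→c (+8) — repeating every 2. It's a Vigenère-style cipher with numeric key [5,8]: position i shifts by key[i mod 2].
Applying it to wrong: w+5=b, r+8=z, o+5=t, n+8=v, g+5=l.

bztvl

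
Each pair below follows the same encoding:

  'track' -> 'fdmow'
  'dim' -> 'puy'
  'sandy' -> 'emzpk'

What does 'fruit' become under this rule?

rdguf

Compare letters: t→f is +12, r→d is +12, a→m is +12 — a constant shift. It's a constant shift of +12 (ROT12).
On fruit: f+12=r, r+12=d, u+12=g, i+12=u, t+12=f.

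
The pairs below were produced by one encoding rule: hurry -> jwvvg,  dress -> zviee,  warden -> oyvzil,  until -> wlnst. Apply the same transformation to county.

This is an affine cipher: with a=0,…,z=25, each position x becomes (9x+24) mod 26.
For county: c(2)→9·2+24≡16=q; o(14)→9·14+24≡20=u; u(20)→9·20+24≡22=w; n(13)→9·13+24≡11=l; t(19)→9·19+24≡13=n; y(24)→9·24+24≡6=g (all mod 26).

quwlng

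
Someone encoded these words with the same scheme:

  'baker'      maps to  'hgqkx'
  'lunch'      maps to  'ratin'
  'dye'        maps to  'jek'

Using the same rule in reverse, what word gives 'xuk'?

roe

Compare letters: b→h is +6, a→g is +6, k→q is +6 — a constant shift. This is a Caesar cipher with shift 6.
Undoing it on xuk: x−6=r, u−6=o, k−6=e.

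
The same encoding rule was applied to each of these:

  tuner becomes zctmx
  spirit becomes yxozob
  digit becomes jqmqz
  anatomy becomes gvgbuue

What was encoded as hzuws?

A repeating key of period 2 is used — shifts +6, +8 over and over.
Decoding hzuws: h−6=b, z−8=r, u−6=o, w−8=o, s−6=m.

broom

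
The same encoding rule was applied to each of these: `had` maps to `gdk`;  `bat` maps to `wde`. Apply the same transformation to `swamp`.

spdzv

Two steps: reverse the string, then apply a Caesar shift of +3.
For swamp: reverse → pmaws; then shift: p+3=s, m+3=p, a+3=d, w+3=z, s+3=v.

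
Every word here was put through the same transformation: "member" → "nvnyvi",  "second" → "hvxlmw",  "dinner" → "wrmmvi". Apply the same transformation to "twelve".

gdvoev

Each pair mirrors across the alphabet (m↔n, e↔v, m↔n): positions sum to 25. Letters are reflected about the middle of the alphabet (position → 25−position): Atbash.
On twelve: t↔g, w↔d, e↔v, l↔o, v↔e, e↔v.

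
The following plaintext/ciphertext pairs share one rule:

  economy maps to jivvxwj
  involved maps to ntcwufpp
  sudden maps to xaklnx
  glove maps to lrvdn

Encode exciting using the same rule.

In economy: e→j is +5, c→i is +6, o→v is +7, n→v is +8 — the shift increases by 1 each position. Each letter shifts forward by (position + 5), i.e. 5, 6, 7, … — the shift grows by one for each successive letter.
Applying it to exciting: e+5=j, x+6=d, c+7=j, i+8=q, t+9=c, i+10=s, n+11=y, g+12=s.

jdjqcsys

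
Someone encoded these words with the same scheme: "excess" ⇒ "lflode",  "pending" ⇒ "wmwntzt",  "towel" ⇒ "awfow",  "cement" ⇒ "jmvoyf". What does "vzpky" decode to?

In excess: e→l is +7, x→f is +8, c→l is +9, e→o is +10 — the shift increases by 1 each position. Each letter shifts forward by (position + 7), i.e. 7, 8, 9, … — the shift grows by one for each successive letter.
Decoding vzpky: v−7=o, z−8=r, p−9=g, k−10=a, y−11=n.

organ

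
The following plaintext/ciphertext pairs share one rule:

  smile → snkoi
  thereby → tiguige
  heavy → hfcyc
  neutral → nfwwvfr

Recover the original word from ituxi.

In smile: s→s is +0, m→n is +1, i→k is +2, l→o is +3 — the shift increases by 1 each position. Letter i (0-indexed) is shifted by i+0, so successive shifts are 0, 1, 2, ….
Reversing it on ituxi: i−0=i, t−1=s, u−2=s, x−3=u, i−4=e.

issue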